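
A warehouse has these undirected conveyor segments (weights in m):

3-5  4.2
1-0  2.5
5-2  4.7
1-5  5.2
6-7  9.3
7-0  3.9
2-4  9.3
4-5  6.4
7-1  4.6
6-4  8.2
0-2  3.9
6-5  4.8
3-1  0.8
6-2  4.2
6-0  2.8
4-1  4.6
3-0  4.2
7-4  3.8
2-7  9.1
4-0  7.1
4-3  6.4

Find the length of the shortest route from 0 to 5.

Shortest distances from 0:
0: 0
1: 2.5  (via 0)
6: 2.8  (via 0)
3: 3.3  (via 1)
2: 3.9  (via 0)
7: 3.9  (via 0)
4: 7.1  (via 0)
5: 7.5  (via 3)
Shortest route: 0–1–3–5 = 7.5 m.

7.5 m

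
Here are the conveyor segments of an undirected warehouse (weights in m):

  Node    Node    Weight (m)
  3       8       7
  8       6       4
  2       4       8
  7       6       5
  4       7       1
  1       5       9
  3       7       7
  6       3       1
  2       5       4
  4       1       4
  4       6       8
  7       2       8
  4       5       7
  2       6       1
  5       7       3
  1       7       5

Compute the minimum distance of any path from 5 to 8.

Candidate routes:
5–2–6–8: 4+1+4 = 9
5–7–6–8: 3+5+4 = 12
The minimum is 9 m via 5–2–6–8.

9 m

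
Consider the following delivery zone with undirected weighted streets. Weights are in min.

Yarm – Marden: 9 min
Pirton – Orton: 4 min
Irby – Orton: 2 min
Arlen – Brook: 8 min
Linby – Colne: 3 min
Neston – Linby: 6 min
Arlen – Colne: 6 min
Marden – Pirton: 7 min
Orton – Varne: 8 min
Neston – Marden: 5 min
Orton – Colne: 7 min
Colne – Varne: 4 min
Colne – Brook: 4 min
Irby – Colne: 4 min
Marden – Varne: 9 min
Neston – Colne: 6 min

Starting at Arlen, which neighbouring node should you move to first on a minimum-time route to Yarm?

Colne

Enumerating some paths:
Arlen → Colne → Linby → Neston → Marden → Yarm: 6+3+6+5+9 = 29
Arlen → Colne → Neston → Marden → Yarm: 6+6+5+9 = 26
Arlen → Colne → Irby → Orton → Pirton → Marden → Yarm: 6+4+2+4+7+9 = 32
Arlen → Colne → Varne → Marden → Yarm: 6+4+9+9 = 28
The minimum is 26 min via Arlen → Colne → Neston → Marden → Yarm.
So from Arlen the first move is to Colne.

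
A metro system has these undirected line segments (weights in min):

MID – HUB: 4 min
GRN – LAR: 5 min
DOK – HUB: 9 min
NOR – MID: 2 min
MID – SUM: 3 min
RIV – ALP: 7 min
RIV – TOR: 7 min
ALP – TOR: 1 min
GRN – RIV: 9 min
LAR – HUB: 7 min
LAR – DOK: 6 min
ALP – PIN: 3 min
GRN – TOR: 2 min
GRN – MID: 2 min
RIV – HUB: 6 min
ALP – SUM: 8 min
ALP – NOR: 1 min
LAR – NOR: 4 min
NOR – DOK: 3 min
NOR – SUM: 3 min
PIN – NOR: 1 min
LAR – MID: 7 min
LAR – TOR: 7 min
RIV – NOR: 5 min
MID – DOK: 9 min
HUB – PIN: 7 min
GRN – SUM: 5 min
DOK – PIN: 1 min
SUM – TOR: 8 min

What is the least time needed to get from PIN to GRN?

Candidate routes:
PIN → DOK → NOR → ALP → TOR → GRN: 1+3+1+1+2 = 8
PIN → ALP → TOR → GRN: 3+1+2 = 6
PIN → NOR → ALP → TOR → GRN: 1+1+1+2 = 5
PIN → DOK → NOR → MID → GRN: 1+3+2+2 = 8
Cheapest is PIN → NOR → ALP → TOR → GRN at 5 min.

5 min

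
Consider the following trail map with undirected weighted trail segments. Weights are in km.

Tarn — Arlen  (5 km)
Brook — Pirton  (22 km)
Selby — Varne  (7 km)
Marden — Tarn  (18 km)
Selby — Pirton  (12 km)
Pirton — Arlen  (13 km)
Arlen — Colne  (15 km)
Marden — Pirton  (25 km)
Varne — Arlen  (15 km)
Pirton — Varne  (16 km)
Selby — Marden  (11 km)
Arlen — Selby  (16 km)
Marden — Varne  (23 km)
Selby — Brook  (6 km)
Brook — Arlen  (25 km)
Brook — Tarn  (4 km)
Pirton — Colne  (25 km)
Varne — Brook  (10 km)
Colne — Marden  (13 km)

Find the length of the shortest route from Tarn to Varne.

Shortest distances from Tarn:
Tarn: 0
Brook: 4  (via Tarn)
Arlen: 5  (via Tarn)
Selby: 10  (via Brook)
Varne: 14  (via Brook)
Shortest route: Tarn–Brook–Varne = 14 km.

14 km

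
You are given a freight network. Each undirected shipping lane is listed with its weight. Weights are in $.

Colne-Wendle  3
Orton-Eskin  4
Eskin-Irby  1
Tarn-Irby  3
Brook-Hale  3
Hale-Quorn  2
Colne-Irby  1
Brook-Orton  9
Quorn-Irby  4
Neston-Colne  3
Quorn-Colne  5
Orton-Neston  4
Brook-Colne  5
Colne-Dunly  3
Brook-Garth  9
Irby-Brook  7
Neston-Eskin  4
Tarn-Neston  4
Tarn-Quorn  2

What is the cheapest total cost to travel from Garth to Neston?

$17

Candidate routes:
Garth–Brook–Colne–Neston: 9+5+3 = 17
Garth–Brook–Hale–Quorn–Tarn–Neston: 9+3+2+2+4 = 20
Garth–Brook–Colne–Irby–Eskin–Neston: 9+5+1+1+4 = 20
Cheapest is Garth–Brook–Colne–Neston at $17.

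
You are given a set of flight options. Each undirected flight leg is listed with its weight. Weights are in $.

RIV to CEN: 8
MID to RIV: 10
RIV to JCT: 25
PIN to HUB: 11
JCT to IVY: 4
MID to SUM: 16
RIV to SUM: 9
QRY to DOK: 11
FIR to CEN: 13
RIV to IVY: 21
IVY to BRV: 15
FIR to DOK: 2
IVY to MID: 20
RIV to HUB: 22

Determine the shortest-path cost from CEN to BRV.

$44

Shortest distances from CEN:
CEN: 0
RIV: 8  (via CEN)
FIR: 13  (via CEN)
DOK: 15  (via FIR)
SUM: 17  (via RIV)
MID: 18  (via RIV)
QRY: 26  (via DOK)
IVY: 29  (via RIV)
HUB: 30  (via RIV)
JCT: 33  (via RIV)
PIN: 41  (via HUB)
BRV: 44  (via IVY)
Shortest route: CEN–RIV–IVY–BRV = $44.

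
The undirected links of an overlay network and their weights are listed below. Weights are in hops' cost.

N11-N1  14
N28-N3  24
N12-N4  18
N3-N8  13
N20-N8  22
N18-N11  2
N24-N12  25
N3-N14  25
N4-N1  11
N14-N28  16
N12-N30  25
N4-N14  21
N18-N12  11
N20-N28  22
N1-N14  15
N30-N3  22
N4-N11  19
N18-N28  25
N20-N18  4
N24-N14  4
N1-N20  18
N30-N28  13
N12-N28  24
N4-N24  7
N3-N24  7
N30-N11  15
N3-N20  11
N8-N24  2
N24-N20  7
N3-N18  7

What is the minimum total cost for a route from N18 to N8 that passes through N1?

36 hops' cost

Best N18 to N1: N18 → N11 → N1 costing 16
Shortest N1→N8: N1 → N4 → N24 → N8 = 20
Total via N1: 16 + 20 = 36 hops' cost.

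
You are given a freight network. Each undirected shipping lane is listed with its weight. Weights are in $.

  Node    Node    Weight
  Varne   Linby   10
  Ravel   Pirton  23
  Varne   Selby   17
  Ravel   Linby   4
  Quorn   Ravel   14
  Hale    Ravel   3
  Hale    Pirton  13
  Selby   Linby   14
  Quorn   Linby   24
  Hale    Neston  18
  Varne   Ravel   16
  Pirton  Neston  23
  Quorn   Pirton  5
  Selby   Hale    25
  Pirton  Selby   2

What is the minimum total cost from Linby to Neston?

Candidate routes:
Linby - Ravel - Hale - Neston: 4+3+18 = 25
Linby - Selby - Pirton - Neston: 14+2+23 = 39
Linby - Ravel - Hale - Pirton - Neston: 4+3+13+23 = 43
The minimum is $25 via Linby - Ravel - Hale - Neston.

$25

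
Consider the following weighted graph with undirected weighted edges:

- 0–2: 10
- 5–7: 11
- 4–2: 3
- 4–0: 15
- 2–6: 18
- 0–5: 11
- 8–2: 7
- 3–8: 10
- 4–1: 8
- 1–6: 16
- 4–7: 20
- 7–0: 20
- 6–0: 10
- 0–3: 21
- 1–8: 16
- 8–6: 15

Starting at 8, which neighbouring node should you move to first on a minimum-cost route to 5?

Enumerating some paths:
8–2–0–5: 7+10+11 = 28
8–2–4–0–5: 7+3+15+11 = 36
8–6–0–5: 15+10+11 = 36
The minimum is 28 via 8–2–0–5.
So from 8 the first move is to 2.

2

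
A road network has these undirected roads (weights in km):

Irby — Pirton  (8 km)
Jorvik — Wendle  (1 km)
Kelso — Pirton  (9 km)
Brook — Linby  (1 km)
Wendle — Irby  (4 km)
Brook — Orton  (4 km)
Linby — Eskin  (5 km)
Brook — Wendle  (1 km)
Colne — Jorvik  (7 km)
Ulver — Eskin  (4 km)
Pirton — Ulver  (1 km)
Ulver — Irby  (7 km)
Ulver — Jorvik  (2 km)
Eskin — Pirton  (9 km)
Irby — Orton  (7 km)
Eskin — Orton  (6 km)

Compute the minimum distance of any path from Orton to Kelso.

18 km

Compare a few routes:
Orton–Eskin–Ulver–Pirton–Kelso: 6+4+1+9 = 20
Orton–Brook–Wendle–Jorvik–Ulver–Pirton–Kelso: 4+1+1+2+1+9 = 18
Orton–Eskin–Pirton–Kelso: 6+9+9 = 24
The minimum is 18 km via Orton–Brook–Wendle–Jorvik–Ulver–Pirton–Kelso.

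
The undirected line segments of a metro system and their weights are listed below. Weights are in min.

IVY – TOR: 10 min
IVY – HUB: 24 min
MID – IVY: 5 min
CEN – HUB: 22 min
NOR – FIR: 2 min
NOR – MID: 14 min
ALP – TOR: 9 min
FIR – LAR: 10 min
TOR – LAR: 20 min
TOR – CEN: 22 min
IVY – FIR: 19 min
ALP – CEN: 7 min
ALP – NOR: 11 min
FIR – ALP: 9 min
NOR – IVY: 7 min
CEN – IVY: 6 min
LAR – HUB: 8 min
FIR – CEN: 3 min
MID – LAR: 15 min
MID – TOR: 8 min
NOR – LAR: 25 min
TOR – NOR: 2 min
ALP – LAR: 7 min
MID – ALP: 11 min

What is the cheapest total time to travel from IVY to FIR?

Compare a few routes:
IVY → CEN → FIR: 6+3 = 9
IVY → TOR → NOR → FIR: 10+2+2 = 14
The minimum is 9 min via IVY → CEN → FIR.

9 min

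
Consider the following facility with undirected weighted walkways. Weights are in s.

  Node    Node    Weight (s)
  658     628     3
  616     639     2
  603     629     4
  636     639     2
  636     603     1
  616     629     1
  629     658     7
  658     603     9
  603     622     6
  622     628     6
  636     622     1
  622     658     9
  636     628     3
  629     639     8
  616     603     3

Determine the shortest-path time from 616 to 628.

Compare a few routes:
616–629–603–636–628: 1+4+1+3 = 9
616–639–636–628: 2+2+3 = 7
616–639–636–622–628: 2+2+1+6 = 11
The minimum is 7 s via 616–639–636–628.

7 s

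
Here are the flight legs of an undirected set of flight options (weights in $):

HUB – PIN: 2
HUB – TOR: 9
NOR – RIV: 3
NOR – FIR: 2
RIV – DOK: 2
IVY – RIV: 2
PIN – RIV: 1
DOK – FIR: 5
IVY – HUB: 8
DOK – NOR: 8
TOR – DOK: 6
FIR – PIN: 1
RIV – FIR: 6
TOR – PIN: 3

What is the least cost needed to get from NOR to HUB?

Enumerating some paths:
NOR → FIR → DOK → RIV → PIN → HUB: 2+5+2+1+2 = 12
NOR → RIV → PIN → HUB: 3+1+2 = 6
NOR → FIR → RIV → PIN → HUB: 2+6+1+2 = 11
NOR → FIR → PIN → HUB: 2+1+2 = 5
Cheapest is NOR → FIR → PIN → HUB at $5.

$5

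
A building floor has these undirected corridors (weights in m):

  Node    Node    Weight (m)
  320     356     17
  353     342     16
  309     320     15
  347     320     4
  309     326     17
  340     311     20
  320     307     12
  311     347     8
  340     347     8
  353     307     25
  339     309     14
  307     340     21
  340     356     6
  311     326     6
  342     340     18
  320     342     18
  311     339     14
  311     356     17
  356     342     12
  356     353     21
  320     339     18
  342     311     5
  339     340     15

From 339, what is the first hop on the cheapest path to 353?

Compare a few routes:
339 - 311 - 342 - 353: 14+5+16 = 35
339 - 340 - 356 - 353: 15+6+21 = 42
The minimum is 35 m via 339 - 311 - 342 - 353.
So from 339 the first move is to 311.

311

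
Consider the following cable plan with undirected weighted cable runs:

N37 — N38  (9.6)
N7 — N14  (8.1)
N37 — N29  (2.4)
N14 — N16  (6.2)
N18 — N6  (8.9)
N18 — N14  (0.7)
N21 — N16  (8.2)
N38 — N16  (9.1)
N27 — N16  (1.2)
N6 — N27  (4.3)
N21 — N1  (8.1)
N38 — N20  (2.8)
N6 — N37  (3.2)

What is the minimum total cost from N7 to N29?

Running Dijkstra from N7:
N7: 0
N14: 8.1  (via N7)
N18: 8.8  (via N14)
N16: 14.3  (via N14)
N27: 15.5  (via N16)
N6: 17.7  (via N18)
N37: 20.9  (via N6)
N21: 22.5  (via N16)
N29: 23.3  (via N37)
Shortest route: N7–N14–N18–N6–N37–N29 = 23.3.

23.3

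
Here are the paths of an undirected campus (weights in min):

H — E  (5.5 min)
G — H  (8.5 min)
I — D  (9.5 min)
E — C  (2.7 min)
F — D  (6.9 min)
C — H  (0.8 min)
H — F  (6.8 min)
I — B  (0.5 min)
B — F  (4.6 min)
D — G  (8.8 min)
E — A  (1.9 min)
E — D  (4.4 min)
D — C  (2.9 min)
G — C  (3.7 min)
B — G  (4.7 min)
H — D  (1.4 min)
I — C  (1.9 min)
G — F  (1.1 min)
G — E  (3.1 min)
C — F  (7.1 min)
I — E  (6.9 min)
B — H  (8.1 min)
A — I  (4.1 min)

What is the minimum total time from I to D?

Enumerating some paths:
I–C–D: 1.9+2.9 = 4.8
I–C–E–D: 1.9+2.7+4.4 = 9
I–C–H–D: 1.9+0.8+1.4 = 4.1
The minimum is 4.1 min via I–C–H–D.

4.1 min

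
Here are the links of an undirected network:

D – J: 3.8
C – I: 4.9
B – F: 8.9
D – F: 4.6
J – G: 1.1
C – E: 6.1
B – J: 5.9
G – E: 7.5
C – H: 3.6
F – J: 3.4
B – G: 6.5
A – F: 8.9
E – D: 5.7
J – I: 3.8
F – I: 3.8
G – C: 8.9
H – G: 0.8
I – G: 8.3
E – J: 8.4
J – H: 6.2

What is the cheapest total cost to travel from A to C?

17.6

Enumerating some paths:
A–F–J–G–H–C: 8.9+3.4+1.1+0.8+3.6 = 17.8
A–F–I–C: 8.9+3.8+4.9 = 17.6
The minimum is 17.6 via A–F–I–C.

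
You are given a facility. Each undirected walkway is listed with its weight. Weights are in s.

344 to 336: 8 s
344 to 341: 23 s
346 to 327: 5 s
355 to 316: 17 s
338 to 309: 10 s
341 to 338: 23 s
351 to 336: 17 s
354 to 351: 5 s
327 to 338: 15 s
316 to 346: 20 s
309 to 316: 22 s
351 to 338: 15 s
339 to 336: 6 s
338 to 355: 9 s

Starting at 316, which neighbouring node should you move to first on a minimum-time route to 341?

355

Candidate routes:
316–355–338–341: 17+9+23 = 49
316–309–338–341: 22+10+23 = 55
Cheapest is 316–355–338–341 at 49 s.
So from 316 the first move is to 355.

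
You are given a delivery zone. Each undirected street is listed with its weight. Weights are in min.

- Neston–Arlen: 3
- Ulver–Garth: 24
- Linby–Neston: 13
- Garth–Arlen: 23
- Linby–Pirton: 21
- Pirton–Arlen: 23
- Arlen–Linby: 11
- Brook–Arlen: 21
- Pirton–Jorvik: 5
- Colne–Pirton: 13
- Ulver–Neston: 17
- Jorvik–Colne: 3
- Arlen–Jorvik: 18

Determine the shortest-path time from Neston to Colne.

24 min

Enumerating some paths:
Neston - Arlen - Jorvik - Colne: 3+18+3 = 24
Neston - Arlen - Jorvik - Pirton - Colne: 3+18+5+13 = 39
Neston - Arlen - Pirton - Jorvik - Colne: 3+23+5+3 = 34
The minimum is 24 min via Neston - Arlen - Jorvik - Colne.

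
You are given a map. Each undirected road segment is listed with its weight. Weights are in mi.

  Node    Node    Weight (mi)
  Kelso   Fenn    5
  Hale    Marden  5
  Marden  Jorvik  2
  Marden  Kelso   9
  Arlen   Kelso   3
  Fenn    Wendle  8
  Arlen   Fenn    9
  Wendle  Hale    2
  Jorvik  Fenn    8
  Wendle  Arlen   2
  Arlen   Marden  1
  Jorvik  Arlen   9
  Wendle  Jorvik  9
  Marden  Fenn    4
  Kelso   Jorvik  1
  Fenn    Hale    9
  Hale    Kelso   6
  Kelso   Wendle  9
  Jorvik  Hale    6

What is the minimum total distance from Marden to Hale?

5 mi

Compare a few routes:
Marden - Hale: 5 = 5
Marden - Jorvik - Hale: 2+6 = 8
The minimum is 5 mi via Marden - Hale.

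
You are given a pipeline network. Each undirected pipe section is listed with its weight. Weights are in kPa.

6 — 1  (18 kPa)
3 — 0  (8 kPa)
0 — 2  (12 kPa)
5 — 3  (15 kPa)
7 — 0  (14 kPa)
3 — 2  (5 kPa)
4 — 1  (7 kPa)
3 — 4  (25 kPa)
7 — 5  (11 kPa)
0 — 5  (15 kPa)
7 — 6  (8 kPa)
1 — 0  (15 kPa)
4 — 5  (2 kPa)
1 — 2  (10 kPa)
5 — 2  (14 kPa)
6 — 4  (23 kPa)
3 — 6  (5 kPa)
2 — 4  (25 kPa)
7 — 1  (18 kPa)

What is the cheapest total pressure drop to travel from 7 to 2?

18 kPa

Running Dijkstra from 7:
7: 0
6: 8  (via 7)
5: 11  (via 7)
3: 13  (via 6)
4: 13  (via 5)
0: 14  (via 7)
1: 18  (via 7)
2: 18  (via 3)
Shortest route: 7 → 6 → 3 → 2 = 18 kPa.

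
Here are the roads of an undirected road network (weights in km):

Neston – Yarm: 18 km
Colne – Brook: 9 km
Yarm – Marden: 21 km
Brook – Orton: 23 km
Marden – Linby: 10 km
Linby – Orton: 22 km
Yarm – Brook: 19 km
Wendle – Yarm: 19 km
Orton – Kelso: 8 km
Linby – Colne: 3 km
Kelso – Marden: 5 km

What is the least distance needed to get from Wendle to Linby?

50 km

Running Dijkstra from Wendle:
Wendle: 0
Yarm: 19  (via Wendle)
Neston: 37  (via Yarm)
Brook: 38  (via Yarm)
Marden: 40  (via Yarm)
Kelso: 45  (via Marden)
Colne: 47  (via Brook)
Linby: 50  (via Marden)
Shortest route: Wendle–Yarm–Marden–Linby = 50 km.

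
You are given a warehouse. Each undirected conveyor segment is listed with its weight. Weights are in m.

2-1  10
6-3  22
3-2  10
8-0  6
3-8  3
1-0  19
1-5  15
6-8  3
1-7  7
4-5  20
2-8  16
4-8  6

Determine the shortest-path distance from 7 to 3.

Compare a few routes:
7 - 1 - 0 - 8 - 3: 7+19+6+3 = 35
7 - 1 - 2 - 3: 7+10+10 = 27
Cheapest is 7 - 1 - 2 - 3 at 27 m.

27 m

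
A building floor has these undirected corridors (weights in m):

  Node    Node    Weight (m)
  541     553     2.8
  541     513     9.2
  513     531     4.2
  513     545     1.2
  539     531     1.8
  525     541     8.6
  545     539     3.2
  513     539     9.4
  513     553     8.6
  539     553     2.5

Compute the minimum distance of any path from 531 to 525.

15.7 m

Candidate routes:
531–513–545–539–553–541–525: 4.2+1.2+3.2+2.5+2.8+8.6 = 22.5
531–539–553–541–525: 1.8+2.5+2.8+8.6 = 15.7
531–513–541–525: 4.2+9.2+8.6 = 22
Cheapest is 531–539–553–541–525 at 15.7 m.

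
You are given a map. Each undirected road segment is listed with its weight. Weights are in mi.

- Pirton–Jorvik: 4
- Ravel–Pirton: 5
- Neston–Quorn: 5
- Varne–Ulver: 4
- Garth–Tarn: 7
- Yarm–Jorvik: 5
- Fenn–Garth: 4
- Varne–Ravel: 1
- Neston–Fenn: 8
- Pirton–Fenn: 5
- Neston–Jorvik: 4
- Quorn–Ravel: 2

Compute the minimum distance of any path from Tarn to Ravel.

21 mi

Shortest distances from Tarn:
Tarn: 0
Garth: 7  (via Tarn)
Fenn: 11  (via Garth)
Pirton: 16  (via Fenn)
Neston: 19  (via Fenn)
Jorvik: 20  (via Pirton)
Ravel: 21  (via Pirton)
Shortest route: Tarn → Garth → Fenn → Pirton → Ravel = 21 mi.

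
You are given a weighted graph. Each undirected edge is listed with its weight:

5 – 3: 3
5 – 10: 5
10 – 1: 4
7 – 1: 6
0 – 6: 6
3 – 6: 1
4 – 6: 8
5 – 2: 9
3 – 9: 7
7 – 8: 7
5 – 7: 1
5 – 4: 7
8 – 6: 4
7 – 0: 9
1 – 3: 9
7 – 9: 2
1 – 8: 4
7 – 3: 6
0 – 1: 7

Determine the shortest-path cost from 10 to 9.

Shortest distances from 10:
10: 0
1: 4  (via 10)
5: 5  (via 10)
7: 6  (via 5)
3: 8  (via 5)
8: 8  (via 1)
9: 8  (via 7)
Shortest route: 10 → 5 → 7 → 9 = 8.

8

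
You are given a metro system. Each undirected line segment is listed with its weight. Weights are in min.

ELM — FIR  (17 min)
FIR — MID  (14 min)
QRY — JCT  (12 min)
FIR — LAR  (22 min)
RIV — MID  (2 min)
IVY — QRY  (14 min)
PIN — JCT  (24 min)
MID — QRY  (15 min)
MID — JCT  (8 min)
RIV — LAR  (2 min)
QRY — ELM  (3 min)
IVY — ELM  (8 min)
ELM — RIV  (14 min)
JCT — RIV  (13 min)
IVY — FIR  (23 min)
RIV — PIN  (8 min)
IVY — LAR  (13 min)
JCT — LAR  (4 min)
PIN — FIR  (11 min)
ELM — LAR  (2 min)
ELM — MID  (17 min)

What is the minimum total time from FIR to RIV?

Enumerating some paths:
FIR → MID → RIV: 14+2 = 16
FIR → ELM → LAR → RIV: 17+2+2 = 21
FIR → PIN → RIV: 11+8 = 19
Cheapest is FIR → MID → RIV at 16 min.

16 min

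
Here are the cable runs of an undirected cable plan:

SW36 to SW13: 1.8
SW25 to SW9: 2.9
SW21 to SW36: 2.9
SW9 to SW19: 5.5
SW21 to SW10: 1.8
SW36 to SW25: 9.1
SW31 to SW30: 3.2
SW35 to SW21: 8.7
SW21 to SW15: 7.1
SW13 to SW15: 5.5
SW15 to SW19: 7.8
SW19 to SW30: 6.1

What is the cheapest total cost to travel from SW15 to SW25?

16.2

Shortest distances from SW15:
SW15: 0
SW13: 5.5  (via SW15)
SW21: 7.1  (via SW15)
SW36: 7.3  (via SW13)
SW19: 7.8  (via SW15)
SW10: 8.9  (via SW21)
SW9: 13.3  (via SW19)
SW30: 13.9  (via SW19)
SW35: 15.8  (via SW21)
SW25: 16.2  (via SW9)
Shortest route: SW15 → SW19 → SW9 → SW25 = 16.2.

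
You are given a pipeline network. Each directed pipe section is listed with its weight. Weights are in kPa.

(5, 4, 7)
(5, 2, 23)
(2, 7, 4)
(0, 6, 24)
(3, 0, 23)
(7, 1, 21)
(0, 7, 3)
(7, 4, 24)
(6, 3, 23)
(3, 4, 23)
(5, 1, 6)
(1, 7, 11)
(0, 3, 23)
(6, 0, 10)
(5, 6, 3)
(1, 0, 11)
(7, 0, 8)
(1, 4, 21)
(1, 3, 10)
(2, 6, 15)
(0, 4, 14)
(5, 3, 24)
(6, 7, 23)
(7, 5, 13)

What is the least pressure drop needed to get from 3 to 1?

45 kPa

Shortest distances from 3:
3: 0
0: 23  (via 3)
4: 23  (via 3)
7: 26  (via 0)
5: 39  (via 7)
6: 42  (via 5)
1: 45  (via 5)
Shortest route: 3 → 0 → 7 → 5 → 1 = 45 kPa.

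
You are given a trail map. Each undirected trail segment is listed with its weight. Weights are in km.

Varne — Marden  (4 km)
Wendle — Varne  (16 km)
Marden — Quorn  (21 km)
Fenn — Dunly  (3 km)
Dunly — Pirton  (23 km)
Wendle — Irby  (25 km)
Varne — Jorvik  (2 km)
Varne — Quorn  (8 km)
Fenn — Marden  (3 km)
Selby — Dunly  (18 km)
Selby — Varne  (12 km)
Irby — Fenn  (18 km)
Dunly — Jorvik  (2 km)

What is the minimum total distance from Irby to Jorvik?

23 km

Running Dijkstra from Irby:
Irby: 0
Fenn: 18  (via Irby)
Dunly: 21  (via Fenn)
Marden: 21  (via Fenn)
Jorvik: 23  (via Dunly)
Shortest route: Irby–Fenn–Dunly–Jorvik = 23 km.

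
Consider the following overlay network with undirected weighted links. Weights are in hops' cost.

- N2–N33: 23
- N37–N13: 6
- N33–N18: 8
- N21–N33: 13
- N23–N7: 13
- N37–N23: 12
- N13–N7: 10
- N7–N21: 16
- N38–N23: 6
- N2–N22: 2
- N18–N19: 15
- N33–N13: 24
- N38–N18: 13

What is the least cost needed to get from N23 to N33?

27 hops' cost

Shortest distances from N23:
N23: 0
N38: 6  (via N23)
N37: 12  (via N23)
N7: 13  (via N23)
N13: 18  (via N37)
N18: 19  (via N38)
N33: 27  (via N18)
Shortest route: N23–N38–N18–N33 = 27 hops' cost.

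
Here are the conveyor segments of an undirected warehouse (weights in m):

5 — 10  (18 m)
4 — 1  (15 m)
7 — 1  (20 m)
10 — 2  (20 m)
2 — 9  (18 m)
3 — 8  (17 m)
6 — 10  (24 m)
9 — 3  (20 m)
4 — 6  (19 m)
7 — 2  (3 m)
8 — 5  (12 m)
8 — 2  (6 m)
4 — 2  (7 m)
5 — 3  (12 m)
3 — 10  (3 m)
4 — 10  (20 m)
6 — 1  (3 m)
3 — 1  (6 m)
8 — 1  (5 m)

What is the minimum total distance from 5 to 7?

Compare a few routes:
5–3–1–8–2–7: 12+6+5+6+3 = 32
5–8–1–7: 12+5+20 = 37
5–8–2–7: 12+6+3 = 21
The minimum is 21 m via 5–8–2–7.

21 m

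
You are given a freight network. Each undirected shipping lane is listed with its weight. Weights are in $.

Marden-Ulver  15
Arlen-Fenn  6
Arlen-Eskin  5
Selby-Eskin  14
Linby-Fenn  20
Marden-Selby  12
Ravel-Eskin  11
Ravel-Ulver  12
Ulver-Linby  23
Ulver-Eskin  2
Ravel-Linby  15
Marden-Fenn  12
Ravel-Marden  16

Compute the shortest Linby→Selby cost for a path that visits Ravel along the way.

$40

Shortest Linby→Ravel: Linby → Ravel = 15
Best Ravel to Selby: Ravel → Eskin → Selby costing 25
Total via Ravel: 15 + 25 = $40.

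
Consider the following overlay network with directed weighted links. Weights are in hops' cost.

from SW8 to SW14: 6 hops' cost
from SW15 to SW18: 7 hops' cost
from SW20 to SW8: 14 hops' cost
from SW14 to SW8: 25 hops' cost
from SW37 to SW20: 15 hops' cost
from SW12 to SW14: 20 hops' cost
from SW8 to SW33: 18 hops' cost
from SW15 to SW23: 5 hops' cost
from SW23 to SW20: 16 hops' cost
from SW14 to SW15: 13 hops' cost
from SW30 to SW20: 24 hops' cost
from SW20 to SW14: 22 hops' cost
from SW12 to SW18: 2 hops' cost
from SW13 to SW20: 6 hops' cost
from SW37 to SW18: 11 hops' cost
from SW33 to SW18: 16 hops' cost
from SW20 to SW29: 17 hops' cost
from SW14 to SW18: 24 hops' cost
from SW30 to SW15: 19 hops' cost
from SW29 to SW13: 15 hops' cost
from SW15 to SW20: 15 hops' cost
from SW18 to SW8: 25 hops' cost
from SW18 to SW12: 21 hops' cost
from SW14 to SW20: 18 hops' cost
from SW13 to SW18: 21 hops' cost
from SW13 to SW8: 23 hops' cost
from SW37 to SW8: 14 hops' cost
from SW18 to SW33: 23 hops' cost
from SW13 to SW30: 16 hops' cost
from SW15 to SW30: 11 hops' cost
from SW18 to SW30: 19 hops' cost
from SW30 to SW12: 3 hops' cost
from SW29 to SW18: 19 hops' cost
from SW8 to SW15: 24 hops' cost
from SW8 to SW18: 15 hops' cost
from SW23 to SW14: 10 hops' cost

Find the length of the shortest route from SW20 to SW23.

Settle nodes by increasing distance from SW20:
SW20: 0
SW8: 14  (via SW20)
SW29: 17  (via SW20)
SW14: 20  (via SW8)
SW18: 29  (via SW8)
SW33: 32  (via SW8)
SW13: 32  (via SW29)
SW15: 33  (via SW14)
SW23: 38  (via SW15)
Shortest route: SW20 → SW8 → SW14 → SW15 → SW23 = 38 hops' cost.

38 hops' cost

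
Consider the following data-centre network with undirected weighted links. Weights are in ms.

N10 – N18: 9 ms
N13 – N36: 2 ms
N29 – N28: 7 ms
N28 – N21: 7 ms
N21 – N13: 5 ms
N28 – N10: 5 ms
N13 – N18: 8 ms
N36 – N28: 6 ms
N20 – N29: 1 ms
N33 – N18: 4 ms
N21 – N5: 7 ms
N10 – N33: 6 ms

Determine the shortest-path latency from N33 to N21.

Settle nodes by increasing distance from N33:
N33: 0
N18: 4  (via N33)
N10: 6  (via N33)
N28: 11  (via N10)
N13: 12  (via N18)
N36: 14  (via N13)
N21: 17  (via N13)
Shortest route: N33 → N18 → N13 → N21 = 17 ms.

17 ms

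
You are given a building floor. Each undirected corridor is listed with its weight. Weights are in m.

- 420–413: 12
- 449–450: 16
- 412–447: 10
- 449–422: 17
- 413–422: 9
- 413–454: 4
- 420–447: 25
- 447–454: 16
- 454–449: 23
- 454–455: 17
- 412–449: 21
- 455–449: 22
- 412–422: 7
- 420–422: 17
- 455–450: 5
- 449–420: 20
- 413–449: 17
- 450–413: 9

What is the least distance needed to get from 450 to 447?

Shortest distances from 450:
450: 0
455: 5  (via 450)
413: 9  (via 450)
454: 13  (via 413)
449: 16  (via 450)
422: 18  (via 413)
420: 21  (via 413)
412: 25  (via 422)
447: 29  (via 454)
Shortest route: 450 → 413 → 454 → 447 = 29 m.

29 m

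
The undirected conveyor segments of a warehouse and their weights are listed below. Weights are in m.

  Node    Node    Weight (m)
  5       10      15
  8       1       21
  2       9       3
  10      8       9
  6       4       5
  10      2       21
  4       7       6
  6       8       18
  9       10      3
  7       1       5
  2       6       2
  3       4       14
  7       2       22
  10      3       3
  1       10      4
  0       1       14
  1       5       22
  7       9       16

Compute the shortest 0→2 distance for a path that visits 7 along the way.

Best 0 to 7: 0–1–7 costing 19
Best 7 to 2: 7–4–6–2 costing 13
Total via 7: 19 + 13 = 32 m.

32 m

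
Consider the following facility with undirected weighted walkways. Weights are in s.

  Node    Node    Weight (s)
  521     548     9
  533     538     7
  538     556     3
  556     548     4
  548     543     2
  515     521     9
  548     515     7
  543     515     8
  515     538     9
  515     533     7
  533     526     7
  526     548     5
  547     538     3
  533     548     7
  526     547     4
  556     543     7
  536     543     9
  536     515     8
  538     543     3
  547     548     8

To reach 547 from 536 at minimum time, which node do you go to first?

543

Candidate routes:
536 → 543 → 548 → 526 → 547: 9+2+5+4 = 20
536 → 515 → 538 → 547: 8+9+3 = 20
536 → 543 → 548 → 547: 9+2+8 = 19
536 → 543 → 538 → 547: 9+3+3 = 15
The minimum is 15 s via 536 → 543 → 538 → 547.
So from 536 the first move is to 543.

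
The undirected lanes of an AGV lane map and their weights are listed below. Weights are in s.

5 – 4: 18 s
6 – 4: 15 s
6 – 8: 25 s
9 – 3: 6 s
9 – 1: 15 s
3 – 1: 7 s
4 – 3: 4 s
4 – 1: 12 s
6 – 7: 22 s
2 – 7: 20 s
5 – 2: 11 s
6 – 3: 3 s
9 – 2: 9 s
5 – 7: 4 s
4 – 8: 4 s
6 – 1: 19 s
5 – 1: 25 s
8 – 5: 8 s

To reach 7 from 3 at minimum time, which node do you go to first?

Enumerating some paths:
3 - 4 - 8 - 5 - 7: 4+4+8+4 = 20
3 - 6 - 7: 3+22 = 25
Cheapest is 3 - 4 - 8 - 5 - 7 at 20 s.
So from 3 the first move is to 4.

4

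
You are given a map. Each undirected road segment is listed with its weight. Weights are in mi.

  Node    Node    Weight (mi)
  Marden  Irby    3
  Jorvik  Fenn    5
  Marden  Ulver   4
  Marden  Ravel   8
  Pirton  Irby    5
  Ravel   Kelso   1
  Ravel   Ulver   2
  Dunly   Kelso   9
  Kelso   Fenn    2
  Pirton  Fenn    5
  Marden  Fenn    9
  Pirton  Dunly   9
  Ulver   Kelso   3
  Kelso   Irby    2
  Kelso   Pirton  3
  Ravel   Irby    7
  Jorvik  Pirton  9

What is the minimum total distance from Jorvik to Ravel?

8 mi

Settle nodes by increasing distance from Jorvik:
Jorvik: 0
Fenn: 5  (via Jorvik)
Kelso: 7  (via Fenn)
Ravel: 8  (via Kelso)
Shortest route: Jorvik–Fenn–Kelso–Ravel = 8 mi.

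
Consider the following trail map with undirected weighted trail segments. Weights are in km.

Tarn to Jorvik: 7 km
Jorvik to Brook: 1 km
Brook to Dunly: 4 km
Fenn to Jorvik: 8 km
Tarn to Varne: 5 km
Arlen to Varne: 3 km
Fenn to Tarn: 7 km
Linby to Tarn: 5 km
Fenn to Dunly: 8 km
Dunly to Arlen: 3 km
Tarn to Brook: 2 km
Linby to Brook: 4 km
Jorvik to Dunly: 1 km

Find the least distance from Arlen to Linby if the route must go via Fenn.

23 km

Shortest Arlen→Fenn: Arlen → Dunly → Fenn = 11
Shortest Fenn→Linby: Fenn → Tarn → Linby = 12
Total via Fenn: 11 + 12 = 23 km.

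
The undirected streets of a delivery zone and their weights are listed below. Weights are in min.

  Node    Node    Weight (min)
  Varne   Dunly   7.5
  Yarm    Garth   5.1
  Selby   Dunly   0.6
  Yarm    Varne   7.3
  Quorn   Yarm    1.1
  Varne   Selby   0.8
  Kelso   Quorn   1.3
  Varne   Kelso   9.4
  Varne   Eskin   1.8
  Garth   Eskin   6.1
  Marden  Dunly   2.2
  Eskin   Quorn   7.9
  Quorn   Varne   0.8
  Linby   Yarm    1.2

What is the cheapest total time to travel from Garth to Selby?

7.8 min

Settle nodes by increasing distance from Garth:
Garth: 0
Yarm: 5.1  (via Garth)
Eskin: 6.1  (via Garth)
Quorn: 6.2  (via Yarm)
Linby: 6.3  (via Yarm)
Varne: 7  (via Quorn)
Kelso: 7.5  (via Quorn)
Selby: 7.8  (via Varne)
Shortest route: Garth–Yarm–Quorn–Varne–Selby = 7.8 min.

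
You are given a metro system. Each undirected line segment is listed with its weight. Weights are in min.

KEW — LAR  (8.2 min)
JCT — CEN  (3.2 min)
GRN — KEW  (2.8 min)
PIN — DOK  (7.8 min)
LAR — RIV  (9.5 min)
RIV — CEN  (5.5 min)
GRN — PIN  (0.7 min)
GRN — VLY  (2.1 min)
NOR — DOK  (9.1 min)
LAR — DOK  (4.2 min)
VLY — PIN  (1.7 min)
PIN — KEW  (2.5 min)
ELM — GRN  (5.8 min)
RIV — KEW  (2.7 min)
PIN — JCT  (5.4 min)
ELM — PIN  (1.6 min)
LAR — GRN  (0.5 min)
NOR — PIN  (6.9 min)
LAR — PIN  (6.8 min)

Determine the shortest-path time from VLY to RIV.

Settle nodes by increasing distance from VLY:
VLY: 0
PIN: 1.7  (via VLY)
GRN: 2.1  (via VLY)
LAR: 2.6  (via GRN)
ELM: 3.3  (via PIN)
KEW: 4.2  (via PIN)
DOK: 6.8  (via LAR)
RIV: 6.9  (via KEW)
Shortest route: VLY–PIN–KEW–RIV = 6.9 min.

6.9 min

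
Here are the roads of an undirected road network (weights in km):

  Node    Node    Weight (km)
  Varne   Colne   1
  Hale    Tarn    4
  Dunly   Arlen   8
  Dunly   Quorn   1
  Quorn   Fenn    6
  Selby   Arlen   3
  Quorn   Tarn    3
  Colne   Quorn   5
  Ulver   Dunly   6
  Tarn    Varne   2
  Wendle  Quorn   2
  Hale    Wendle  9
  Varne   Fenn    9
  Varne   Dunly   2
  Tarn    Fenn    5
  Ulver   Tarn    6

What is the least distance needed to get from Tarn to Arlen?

Shortest distances from Tarn:
Tarn: 0
Varne: 2  (via Tarn)
Colne: 3  (via Varne)
Quorn: 3  (via Tarn)
Hale: 4  (via Tarn)
Dunly: 4  (via Varne)
Fenn: 5  (via Tarn)
Wendle: 5  (via Quorn)
Ulver: 6  (via Tarn)
Arlen: 12  (via Dunly)
Shortest route: Tarn → Varne → Dunly → Arlen = 12 km.

12 km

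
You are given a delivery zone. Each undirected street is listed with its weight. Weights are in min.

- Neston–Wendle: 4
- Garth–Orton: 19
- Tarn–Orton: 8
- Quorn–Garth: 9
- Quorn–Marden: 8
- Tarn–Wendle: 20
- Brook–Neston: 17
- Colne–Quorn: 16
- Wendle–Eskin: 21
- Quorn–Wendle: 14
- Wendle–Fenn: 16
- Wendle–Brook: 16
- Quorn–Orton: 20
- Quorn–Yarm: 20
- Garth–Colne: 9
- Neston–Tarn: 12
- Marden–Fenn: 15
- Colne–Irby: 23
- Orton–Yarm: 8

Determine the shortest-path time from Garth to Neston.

27 min

Candidate routes:
Garth–Quorn–Wendle–Neston: 9+14+4 = 27
Garth–Orton–Tarn–Neston: 19+8+12 = 39
The minimum is 27 min via Garth–Quorn–Wendle–Neston.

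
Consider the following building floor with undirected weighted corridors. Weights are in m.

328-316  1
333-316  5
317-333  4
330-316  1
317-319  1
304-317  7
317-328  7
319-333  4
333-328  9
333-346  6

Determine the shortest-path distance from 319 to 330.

Shortest distances from 319:
319: 0
317: 1  (via 319)
333: 4  (via 319)
328: 8  (via 317)
304: 8  (via 317)
316: 9  (via 333)
346: 10  (via 333)
330: 10  (via 316)
Shortest route: 319 → 333 → 316 → 330 = 10 m.

10 m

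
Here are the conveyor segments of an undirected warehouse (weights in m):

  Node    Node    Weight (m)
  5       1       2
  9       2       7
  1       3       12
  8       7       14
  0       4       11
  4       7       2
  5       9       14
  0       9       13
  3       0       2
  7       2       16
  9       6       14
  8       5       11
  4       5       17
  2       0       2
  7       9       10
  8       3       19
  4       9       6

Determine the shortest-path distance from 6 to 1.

Candidate routes:
6 → 9 → 2 → 0 → 3 → 1: 14+7+2+2+12 = 37
6 → 9 → 5 → 1: 14+14+2 = 30
The minimum is 30 m via 6 → 9 → 5 → 1.

30 m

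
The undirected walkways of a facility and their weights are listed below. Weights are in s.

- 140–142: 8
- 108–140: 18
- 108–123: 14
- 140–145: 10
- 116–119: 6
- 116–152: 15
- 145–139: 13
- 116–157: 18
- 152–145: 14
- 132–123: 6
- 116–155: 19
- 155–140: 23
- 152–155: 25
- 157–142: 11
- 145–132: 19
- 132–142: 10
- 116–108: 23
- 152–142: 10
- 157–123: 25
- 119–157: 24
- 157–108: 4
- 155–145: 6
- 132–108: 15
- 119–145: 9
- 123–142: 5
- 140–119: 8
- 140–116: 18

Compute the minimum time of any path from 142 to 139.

Candidate routes:
142 - 140 - 145 - 139: 8+10+13 = 31
142 - 152 - 145 - 139: 10+14+13 = 37
142 - 140 - 119 - 145 - 139: 8+8+9+13 = 38
142 - 132 - 145 - 139: 10+19+13 = 42
The minimum is 31 s via 142 - 140 - 145 - 139.

31 s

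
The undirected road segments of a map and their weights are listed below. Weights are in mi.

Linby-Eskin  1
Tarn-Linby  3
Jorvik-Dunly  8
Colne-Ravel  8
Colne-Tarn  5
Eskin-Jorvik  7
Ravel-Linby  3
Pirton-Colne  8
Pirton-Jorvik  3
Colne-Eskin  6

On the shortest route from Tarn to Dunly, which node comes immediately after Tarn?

Linby

Candidate routes:
Tarn–Linby–Eskin–Jorvik–Dunly: 3+1+7+8 = 19
Tarn–Colne–Pirton–Jorvik–Dunly: 5+8+3+8 = 24
The minimum is 19 mi via Tarn–Linby–Eskin–Jorvik–Dunly.
So from Tarn the first move is to Linby.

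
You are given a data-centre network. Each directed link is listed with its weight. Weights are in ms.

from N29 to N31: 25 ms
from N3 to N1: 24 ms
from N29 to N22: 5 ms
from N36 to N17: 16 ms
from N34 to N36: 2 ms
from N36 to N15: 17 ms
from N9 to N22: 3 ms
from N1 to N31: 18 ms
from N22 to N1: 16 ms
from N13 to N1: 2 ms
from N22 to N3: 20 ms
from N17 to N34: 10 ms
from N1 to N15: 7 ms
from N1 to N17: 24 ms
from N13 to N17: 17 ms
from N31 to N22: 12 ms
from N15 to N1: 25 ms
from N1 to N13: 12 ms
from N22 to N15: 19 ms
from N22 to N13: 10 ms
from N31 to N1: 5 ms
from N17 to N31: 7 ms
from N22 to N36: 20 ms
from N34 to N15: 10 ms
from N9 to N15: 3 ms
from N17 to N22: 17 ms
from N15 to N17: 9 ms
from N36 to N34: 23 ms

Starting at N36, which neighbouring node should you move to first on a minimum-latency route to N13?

Compare a few routes:
N36–N17–N22–N13: 16+17+10 = 43
N36–N17–N31–N1–N13: 16+7+5+12 = 40
The minimum is 40 ms via N36–N17–N31–N1–N13.
So from N36 the first move is to N17.

N17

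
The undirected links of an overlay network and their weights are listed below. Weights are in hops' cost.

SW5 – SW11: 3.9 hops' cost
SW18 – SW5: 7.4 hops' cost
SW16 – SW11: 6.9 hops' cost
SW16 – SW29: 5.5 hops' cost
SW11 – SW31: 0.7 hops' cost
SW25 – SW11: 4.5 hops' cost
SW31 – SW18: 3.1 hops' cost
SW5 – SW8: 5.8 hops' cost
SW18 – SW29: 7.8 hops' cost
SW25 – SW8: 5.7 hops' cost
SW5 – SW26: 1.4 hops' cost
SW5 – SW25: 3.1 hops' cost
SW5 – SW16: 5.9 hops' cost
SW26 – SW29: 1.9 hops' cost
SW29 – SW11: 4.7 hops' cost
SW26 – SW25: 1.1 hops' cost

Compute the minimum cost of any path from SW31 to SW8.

Shortest distances from SW31:
SW31: 0
SW11: 0.7  (via SW31)
SW18: 3.1  (via SW31)
SW5: 4.6  (via SW11)
SW25: 5.2  (via SW11)
SW29: 5.4  (via SW11)
SW26: 6  (via SW5)
SW16: 7.6  (via SW11)
SW8: 10.4  (via SW5)
Shortest route: SW31 → SW11 → SW5 → SW8 = 10.4 hops' cost.

10.4 hops' cost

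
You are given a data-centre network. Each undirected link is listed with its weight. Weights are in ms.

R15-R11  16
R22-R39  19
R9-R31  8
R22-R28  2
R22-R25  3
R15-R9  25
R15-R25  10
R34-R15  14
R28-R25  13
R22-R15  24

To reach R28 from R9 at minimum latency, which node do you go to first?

R15

Candidate routes:
R9 → R15 → R22 → R28: 25+24+2 = 51
R9 → R15 → R22 → R25 → R28: 25+24+3+13 = 65
R9 → R15 → R25 → R28: 25+10+13 = 48
R9 → R15 → R25 → R22 → R28: 25+10+3+2 = 40
Cheapest is R9 → R15 → R25 → R22 → R28 at 40 ms.
So from R9 the first move is to R15.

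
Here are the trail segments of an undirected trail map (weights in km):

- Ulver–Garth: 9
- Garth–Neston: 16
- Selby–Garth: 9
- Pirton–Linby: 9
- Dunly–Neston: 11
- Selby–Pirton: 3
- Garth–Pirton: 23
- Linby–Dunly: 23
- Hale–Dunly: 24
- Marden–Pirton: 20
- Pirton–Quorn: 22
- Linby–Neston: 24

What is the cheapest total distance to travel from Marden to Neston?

48 km

Settle nodes by increasing distance from Marden:
Marden: 0
Pirton: 20  (via Marden)
Selby: 23  (via Pirton)
Linby: 29  (via Pirton)
Garth: 32  (via Selby)
Ulver: 41  (via Garth)
Quorn: 42  (via Pirton)
Neston: 48  (via Garth)
Shortest route: Marden–Pirton–Selby–Garth–Neston = 48 km.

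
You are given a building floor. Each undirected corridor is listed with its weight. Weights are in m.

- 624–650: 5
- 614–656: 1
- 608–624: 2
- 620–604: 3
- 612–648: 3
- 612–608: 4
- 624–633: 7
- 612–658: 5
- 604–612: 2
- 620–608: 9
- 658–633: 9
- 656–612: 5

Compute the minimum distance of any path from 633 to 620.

Settle nodes by increasing distance from 633:
633: 0
624: 7  (via 633)
608: 9  (via 624)
658: 9  (via 633)
650: 12  (via 624)
612: 13  (via 608)
604: 15  (via 612)
648: 16  (via 612)
656: 18  (via 612)
620: 18  (via 608)
Shortest route: 633–624–608–620 = 18 m.

18 m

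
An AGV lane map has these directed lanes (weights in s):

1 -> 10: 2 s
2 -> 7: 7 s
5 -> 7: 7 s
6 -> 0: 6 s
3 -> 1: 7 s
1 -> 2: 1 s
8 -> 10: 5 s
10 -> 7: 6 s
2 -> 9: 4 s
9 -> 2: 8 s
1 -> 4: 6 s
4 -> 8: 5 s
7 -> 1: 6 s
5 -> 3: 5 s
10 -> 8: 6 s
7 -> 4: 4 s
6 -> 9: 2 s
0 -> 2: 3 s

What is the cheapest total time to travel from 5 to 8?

Running Dijkstra from 5:
5: 0
3: 5  (via 5)
7: 7  (via 5)
4: 11  (via 7)
1: 12  (via 3)
2: 13  (via 1)
10: 14  (via 1)
8: 16  (via 4)
Shortest route: 5–7–4–8 = 16 s.

16 s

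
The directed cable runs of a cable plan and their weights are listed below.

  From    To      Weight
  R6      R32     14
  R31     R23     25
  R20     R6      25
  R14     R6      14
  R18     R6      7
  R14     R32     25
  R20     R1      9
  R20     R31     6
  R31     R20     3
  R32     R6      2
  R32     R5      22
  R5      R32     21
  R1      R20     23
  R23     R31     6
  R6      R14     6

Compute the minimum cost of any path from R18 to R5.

43

Running Dijkstra from R18:
R18: 0
R6: 7  (via R18)
R14: 13  (via R6)
R32: 21  (via R6)
R5: 43  (via R32)
Shortest route: R18–R6–R32–R5 = 43.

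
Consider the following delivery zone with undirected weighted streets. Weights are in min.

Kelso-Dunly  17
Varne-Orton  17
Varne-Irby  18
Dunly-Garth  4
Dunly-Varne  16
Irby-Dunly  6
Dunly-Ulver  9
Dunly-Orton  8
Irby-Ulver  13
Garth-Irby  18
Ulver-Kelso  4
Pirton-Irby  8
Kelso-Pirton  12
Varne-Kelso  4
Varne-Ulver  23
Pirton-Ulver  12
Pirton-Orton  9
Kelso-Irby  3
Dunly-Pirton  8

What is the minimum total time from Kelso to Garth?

13 min

Enumerating some paths:
Kelso - Ulver - Dunly - Garth: 4+9+4 = 17
Kelso - Dunly - Garth: 17+4 = 21
Kelso - Irby - Dunly - Garth: 3+6+4 = 13
Cheapest is Kelso - Irby - Dunly - Garth at 13 min.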